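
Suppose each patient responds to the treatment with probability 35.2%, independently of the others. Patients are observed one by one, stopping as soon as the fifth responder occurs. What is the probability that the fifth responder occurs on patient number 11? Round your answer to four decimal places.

0.0840

Y = trial on which the fifth success occurs; negative binomial, r=5, p=0.352.
P(Y=11) = C(10,4) · p^5 · (1−p)^6
= 210 · 0.005404 · 0.074037 = 0.084020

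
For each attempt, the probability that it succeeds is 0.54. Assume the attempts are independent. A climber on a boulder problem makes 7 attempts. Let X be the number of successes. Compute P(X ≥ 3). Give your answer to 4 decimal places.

0.8337

X ~ Binomial(7, 0.54); P(X ≥ 3) = Σ C(7,k) p^k (1−p)^(7−k) over k:
  k=3: C(7,3)·0.54^3·0.46^4 = 0.246763
  k=4: C(7,4)·0.54^4·0.46^3 = 0.289679
  k=5: C(7,5)·0.54^5·0.46^2 = 0.204035
  k=6: C(7,6)·0.54^6·0.46^1 = 0.079840
  k=7: C(7,7)·0.54^7·0.46^0 = 0.013389
Total = 0.833705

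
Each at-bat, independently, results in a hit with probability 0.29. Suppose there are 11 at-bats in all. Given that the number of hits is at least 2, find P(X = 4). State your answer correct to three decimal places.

0.243

X ~ Binomial(11, 0.29). Want P(X=4 | X≥2) = P(X=4) / P(X≥2).
P(X=4) = C(11,4)·0.29^4·0.71^7 = 0.21228
P(X≥2) = 1 − 0.02311 − 0.10384 = 0.87305
Ratio = 0.21228 / 0.87305 = 0.24315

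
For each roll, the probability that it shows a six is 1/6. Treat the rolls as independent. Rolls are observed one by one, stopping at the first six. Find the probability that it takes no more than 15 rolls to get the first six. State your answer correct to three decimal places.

0.935

Y = number of rolls to the first success; geometric, p = 0.166667.
P(Y ≤ 15) = 1 − (1−p)^15 = 1 − 0.06491 = 0.93509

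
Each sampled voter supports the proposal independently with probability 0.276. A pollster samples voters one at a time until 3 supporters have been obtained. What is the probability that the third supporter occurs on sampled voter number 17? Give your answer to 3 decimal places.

Y = trial on which the third success occurs; negative binomial, r=3, p=0.276.
P(Y=17) = C(16,2) · p^3 · (1−p)^14
= 120 · 0.021025 · 0.010873 = 0.02743

0.027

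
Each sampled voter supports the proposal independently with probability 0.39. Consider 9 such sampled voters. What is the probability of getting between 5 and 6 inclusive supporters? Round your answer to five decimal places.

X ~ Binomial(9, 0.39); P(5 ≤ X ≤ 6) = Σ C(9,k) p^k (1−p)^(9−k) over k:
  k=5: C(9,5)·0.39^5·0.61^4 = 0.1574030
  k=6: C(9,6)·0.39^6·0.61^3 = 0.0670898
Total = 0.2244928

0.22449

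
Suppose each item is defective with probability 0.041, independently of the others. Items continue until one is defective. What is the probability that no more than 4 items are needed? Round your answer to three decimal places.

0.154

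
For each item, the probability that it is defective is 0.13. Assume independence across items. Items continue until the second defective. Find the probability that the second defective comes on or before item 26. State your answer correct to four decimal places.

Finishing within 26 items ⇔ at least 2 successes in the first 26. With X ~ Binomial(26, 0.13), P(Y ≤ 26) = 1 − P(X ≤ 1).
  k=0: C(26,0)·0.13^0·0.87^26 = 0.026761
  k=1: C(26,1)·0.13^1·0.87^25 = 0.103968
1 − 0.130728 = 0.869272

0.8693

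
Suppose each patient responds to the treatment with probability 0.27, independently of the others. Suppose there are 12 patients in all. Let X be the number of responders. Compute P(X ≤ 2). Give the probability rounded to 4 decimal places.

0.3313

X ~ Binomial(12, 0.27); P(X ≤ 2) = Σ C(12,k) p^k (1−p)^(12−k) over k:
  k=0: C(12,0)·0.27^0·0.73^12 = 0.022902
  k=1: C(12,1)·0.27^1·0.73^11 = 0.101647
  k=2: C(12,2)·0.27^2·0.73^10 = 0.206776
Total = 0.331325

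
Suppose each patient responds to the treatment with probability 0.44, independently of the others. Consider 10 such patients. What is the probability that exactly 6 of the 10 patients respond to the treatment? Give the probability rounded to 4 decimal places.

0.1499

X ~ Binomial(n=10, p=0.44).
P(X=6) = C(10,6) · p^6 · (1−p)^4
= 210 · 0.0072563 · 0.098345 = 0.149861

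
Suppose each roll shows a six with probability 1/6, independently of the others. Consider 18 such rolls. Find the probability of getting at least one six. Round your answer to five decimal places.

0.96244

P(at least one) = 1 − P(none) = 1 − (1 − 0.166667)^18
= 1 − 0.0375610 = 0.9624390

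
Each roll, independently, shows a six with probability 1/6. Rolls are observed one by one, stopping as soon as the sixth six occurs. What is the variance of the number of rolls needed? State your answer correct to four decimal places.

Y = total rolls until the sixth success; negative binomial with r=6, p=0.166667.
Var(Y) = r(1−p)/p² = 6·0.833333 / 0.166667² = 180.000000

180.0000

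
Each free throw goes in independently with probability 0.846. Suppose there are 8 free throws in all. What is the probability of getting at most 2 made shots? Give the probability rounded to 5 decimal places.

X ~ Binomial(8, 0.846); P(X ≤ 2) = Σ C(8,k) p^k (1−p)^(8−k) over k:
  k=0: C(8,0)·0.846^0·0.154^8 = 0.0000003
  k=1: C(8,1)·0.846^1·0.154^7 = 0.0000139
  k=2: C(8,2)·0.846^2·0.154^6 = 0.0002673
Total = 0.0002815

0.00028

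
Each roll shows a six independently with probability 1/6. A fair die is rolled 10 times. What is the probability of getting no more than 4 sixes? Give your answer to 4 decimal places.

0.9845

X ~ Binomial(10, 0.166667); P(X ≤ 4) = Σ C(10,k) p^k (1−p)^(10−k) over k:
  k=0: C(10,0)·0.166667^0·0.833333^10 = 0.161506
  k=1: C(10,1)·0.166667^1·0.833333^9 = 0.323011
  k=2: C(10,2)·0.166667^2·0.833333^8 = 0.290710
  k=3: C(10,3)·0.166667^3·0.833333^7 = 0.155045
  k=4: C(10,4)·0.166667^4·0.833333^6 = 0.054266
Total = 0.984538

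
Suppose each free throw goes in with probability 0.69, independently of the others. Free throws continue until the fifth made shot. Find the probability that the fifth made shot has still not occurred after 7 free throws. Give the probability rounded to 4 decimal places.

0.3757

Needing more than 7 free throws ⇔ fewer than 5 successes in the first 7. With X ~ Binomial(7, 0.69), P(Y > 7) = P(X ≤ 4).
  k=0: C(7,0)·0.69^0·0.31^7 = 0.000275
  k=1: C(7,1)·0.69^1·0.31^6 = 0.004287
  k=2: C(7,2)·0.69^2·0.31^5 = 0.028624
  k=3: C(7,3)·0.69^3·0.31^4 = 0.106185
  k=4: C(7,4)·0.69^4·0.31^3 = 0.236347
P(X ≤ 4) = 0.375717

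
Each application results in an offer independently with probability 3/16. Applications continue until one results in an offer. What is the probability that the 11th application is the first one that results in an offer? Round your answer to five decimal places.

0.02351

Geometric (trials to first success), p = 0.1875.
P(Y = 11) = (1−p)^10 · p = 0.12538 · 0.1875 = 0.0235090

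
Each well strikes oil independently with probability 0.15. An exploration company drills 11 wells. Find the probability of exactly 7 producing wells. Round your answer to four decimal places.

X ~ Binomial(n=11, p=0.15).
P(X=7) = C(11,7) · p^7 · (1−p)^4
= 330 · 1.7086e-06 · 0.52201 = 0.000294

0.0003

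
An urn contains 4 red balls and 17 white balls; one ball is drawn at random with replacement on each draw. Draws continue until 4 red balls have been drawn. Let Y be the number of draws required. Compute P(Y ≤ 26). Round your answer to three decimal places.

Finishing within 26 draws ⇔ at least 4 successes in the first 26. With X ~ Binomial(26, 0.190476), P(Y ≤ 26) = 1 − P(X ≤ 3).
  k=0: C(26,0)·0.190476^0·0.809524^26 = 0.00411
  k=1: C(26,1)·0.190476^1·0.809524^25 = 0.02515
  k=2: C(26,2)·0.190476^2·0.809524^24 = 0.07397
  k=3: C(26,3)·0.190476^3·0.809524^23 = 0.13924
1 − 0.24248 = 0.75752

0.758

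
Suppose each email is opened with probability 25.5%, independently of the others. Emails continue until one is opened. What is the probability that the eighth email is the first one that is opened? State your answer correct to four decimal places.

Geometric (trials to first success), p = 0.255.
P(Y = 8) = (1−p)^7 · p = 0.12738 · 0.255 = 0.032481

0.0325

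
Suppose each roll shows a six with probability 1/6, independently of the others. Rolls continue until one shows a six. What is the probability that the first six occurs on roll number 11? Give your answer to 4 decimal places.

0.0269

Geometric (trials to first success), p = 0.166667.
P(Y = 11) = (1−p)^10 · p = 0.16151 · 0.166667 = 0.026918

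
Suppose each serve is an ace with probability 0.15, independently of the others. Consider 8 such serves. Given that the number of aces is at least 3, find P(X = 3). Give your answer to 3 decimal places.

0.797

X ~ Binomial(8, 0.15). Want P(X=3 | X≥3) = P(X=3) / P(X≥3).
P(X=3) = C(8,3)·0.15^3·0.85^5 = 0.08386
P(X≥3) = 1 − 0.27249 − 0.38469 − 0.23760 = 0.10521
Ratio = 0.08386 / 0.10521 = 0.79705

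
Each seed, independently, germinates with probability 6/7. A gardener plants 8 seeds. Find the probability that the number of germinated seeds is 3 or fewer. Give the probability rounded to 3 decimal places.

X ~ Binomial(8, 0.857143); P(X ≤ 3) = Σ C(8,k) p^k (1−p)^(8−k) over k:
  k=0: C(8,0)·0.857143^0·0.142857^8 = 0.00000
  k=1: C(8,1)·0.857143^1·0.142857^7 = 0.00001
  k=2: C(8,2)·0.857143^2·0.142857^6 = 0.00017
  k=3: C(8,3)·0.857143^3·0.142857^5 = 0.00210
Total = 0.00228

0.002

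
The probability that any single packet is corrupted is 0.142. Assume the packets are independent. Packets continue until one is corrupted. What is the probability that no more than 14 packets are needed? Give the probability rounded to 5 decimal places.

0.88283

Y = number of packets to the first success; geometric, p = 0.142.
P(Y ≤ 14) = 1 − (1−p)^14 = 1 − 0.1171715 = 0.8828285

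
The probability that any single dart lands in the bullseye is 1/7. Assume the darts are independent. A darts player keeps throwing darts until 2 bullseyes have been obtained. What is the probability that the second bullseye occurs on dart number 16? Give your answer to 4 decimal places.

0.0354

Y = trial on which the second success occurs; negative binomial, r=2, p=0.142857.
P(Y=16) = C(15,1) · p^2 · (1−p)^14
= 15 · 0.020408 · 0.11554 = 0.035370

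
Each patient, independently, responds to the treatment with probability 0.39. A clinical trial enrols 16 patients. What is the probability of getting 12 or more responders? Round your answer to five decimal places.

0.00383

X ~ Binomial(16, 0.39); P(X ≥ 12) = Σ C(16,k) p^k (1−p)^(16−k) over k:
  k=12: C(16,12)·0.39^12·0.61^4 = 0.0031201
  k=13: C(16,13)·0.39^13·0.61^3 = 0.0006138
  k=14: C(16,14)·0.39^14·0.61^2 = 0.0000841
  k=15: C(16,15)·0.39^15·0.61^1 = 0.0000072
  k=16: C(16,16)·0.39^16·0.61^0 = 0.0000003
Total = 0.0038254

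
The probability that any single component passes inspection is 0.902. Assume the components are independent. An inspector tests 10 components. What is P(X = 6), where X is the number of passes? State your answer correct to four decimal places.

0.0104

X ~ Binomial(n=10, p=0.902).
P(X=6) = C(10,6) · p^6 · (1−p)^4
= 210 · 0.53857 · 9.2237e-05 = 0.010432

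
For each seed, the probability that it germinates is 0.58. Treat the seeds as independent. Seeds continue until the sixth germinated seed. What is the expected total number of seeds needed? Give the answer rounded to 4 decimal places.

Y = total seeds until the sixth success; negative binomial with r=6, p=0.58.
E[Y] = r / p = 6 / 0.58 = 10.344828

10.3448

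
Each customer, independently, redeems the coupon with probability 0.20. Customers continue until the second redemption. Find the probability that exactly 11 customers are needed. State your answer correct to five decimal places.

0.05369

Y = trial on which the second success occurs; negative binomial, r=2, p=0.20.
P(Y=11) = C(10,1) · p^2 · (1−p)^9
= 10 · 0.04 · 0.13422 = 0.0536871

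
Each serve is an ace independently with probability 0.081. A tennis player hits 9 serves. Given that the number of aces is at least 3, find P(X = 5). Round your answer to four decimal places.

0.0102

X ~ Binomial(9, 0.081). Want P(X=5 | X≥3) = P(X=5) / P(X≥3).
P(X=5) = C(9,5)·0.081^5·0.919^4 = 0.000313
P(X≥3) = 1 − 0.467562 − 0.370896 − 0.130762 = 0.030780
Ratio = 0.000313 / 0.030780 = 0.010181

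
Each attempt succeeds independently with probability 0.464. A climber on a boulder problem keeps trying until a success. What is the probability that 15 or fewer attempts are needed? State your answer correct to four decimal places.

0.9999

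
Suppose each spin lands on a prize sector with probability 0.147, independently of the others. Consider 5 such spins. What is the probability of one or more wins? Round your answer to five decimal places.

0.54841

P(at least one) = 1 − P(none) = 1 − (1 − 0.147)^5
= 1 − 0.4515909 = 0.5484091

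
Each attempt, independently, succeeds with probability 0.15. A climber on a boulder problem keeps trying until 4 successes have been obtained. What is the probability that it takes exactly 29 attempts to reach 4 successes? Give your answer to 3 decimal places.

0.029

Y = trial on which the fourth success occurs; negative binomial, r=4, p=0.15.
P(Y=29) = C(28,3) · p^4 · (1−p)^25
= 3276 · 0.00050625 · 0.017198 = 0.02852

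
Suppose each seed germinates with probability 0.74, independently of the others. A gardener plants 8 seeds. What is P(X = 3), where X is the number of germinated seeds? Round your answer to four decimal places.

0.0270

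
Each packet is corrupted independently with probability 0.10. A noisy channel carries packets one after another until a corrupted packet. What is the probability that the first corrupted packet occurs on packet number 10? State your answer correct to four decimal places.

Geometric (trials to first success), p = 0.10.
P(Y = 10) = (1−p)^9 · p = 0.38742 · 0.10 = 0.038742

0.0387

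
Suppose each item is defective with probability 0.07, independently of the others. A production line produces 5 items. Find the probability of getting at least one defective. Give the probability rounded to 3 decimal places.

0.304

P(at least one) = 1 − P(none) = 1 − (1 − 0.07)^5
= 1 − 0.69569 = 0.30431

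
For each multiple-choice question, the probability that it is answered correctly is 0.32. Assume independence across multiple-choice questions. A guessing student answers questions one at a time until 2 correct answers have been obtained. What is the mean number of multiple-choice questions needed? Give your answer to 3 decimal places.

Y = total multiple-choice questions until the second success; negative binomial with r=2, p=0.32.
E[Y] = r / p = 2 / 0.32 = 6.25000

6.250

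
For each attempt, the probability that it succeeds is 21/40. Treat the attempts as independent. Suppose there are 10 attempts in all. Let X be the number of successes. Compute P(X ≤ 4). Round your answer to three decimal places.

0.317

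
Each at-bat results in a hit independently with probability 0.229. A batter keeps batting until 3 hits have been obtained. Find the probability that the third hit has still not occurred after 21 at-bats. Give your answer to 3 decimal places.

0.109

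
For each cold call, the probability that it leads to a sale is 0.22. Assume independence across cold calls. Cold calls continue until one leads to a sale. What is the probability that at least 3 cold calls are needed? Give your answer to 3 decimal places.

Y = number of cold calls to the first success; geometric, p = 0.22.
P(Y > 2) = P(first 2 all fail) = (1−p)^2 = 0.60840

0.608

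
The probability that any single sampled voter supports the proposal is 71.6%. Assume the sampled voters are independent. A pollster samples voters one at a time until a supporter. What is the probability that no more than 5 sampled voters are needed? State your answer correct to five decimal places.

Y = number of sampled voters to the first success; geometric, p = 0.716.
P(Y ≤ 5) = 1 − (1−p)^5 = 1 − 0.0018475 = 0.9981525

0.99815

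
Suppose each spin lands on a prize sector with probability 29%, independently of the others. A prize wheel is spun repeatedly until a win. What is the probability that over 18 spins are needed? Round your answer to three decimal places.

0.002

Y = number of spins to the first success; geometric, p = 0.29.
P(Y > 18) = P(first 18 all fail) = (1−p)^18 = 0.00210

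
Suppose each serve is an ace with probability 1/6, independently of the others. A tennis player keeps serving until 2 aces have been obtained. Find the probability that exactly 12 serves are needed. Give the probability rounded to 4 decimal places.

0.0493

Y = trial on which the second success occurs; negative binomial, r=2, p=0.166667.
P(Y=12) = C(11,1) · p^2 · (1−p)^10
= 11 · 0.027778 · 0.16151 = 0.049349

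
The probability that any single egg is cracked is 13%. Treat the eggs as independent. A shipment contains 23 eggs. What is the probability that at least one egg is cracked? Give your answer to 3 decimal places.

P(at least one) = 1 − P(none) = 1 − (1 − 0.13)^23
= 1 − 0.04064 = 0.95936

0.959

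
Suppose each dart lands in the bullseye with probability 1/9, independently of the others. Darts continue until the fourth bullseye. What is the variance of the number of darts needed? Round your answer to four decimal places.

Y = total darts until the fourth success; negative binomial with r=4, p=0.111111.
Var(Y) = r(1−p)/p² = 4·0.888889 / 0.111111² = 288.000000

288.0000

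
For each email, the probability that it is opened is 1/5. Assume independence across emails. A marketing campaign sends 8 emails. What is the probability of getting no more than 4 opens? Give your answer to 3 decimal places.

0.990

X ~ Binomial(8, 0.20); P(X ≤ 4) = Σ C(8,k) p^k (1−p)^(8−k) over k:
  k=0: C(8,0)·0.20^0·0.80^8 = 0.16777
  k=1: C(8,1)·0.20^1·0.80^7 = 0.33554
  k=2: C(8,2)·0.20^2·0.80^6 = 0.29360
  k=3: C(8,3)·0.20^3·0.80^5 = 0.14680
  k=4: C(8,4)·0.20^4·0.80^4 = 0.04588
Total = 0.98959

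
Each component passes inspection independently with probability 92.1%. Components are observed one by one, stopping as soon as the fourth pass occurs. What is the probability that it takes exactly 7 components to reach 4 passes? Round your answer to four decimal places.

0.0071

Y = trial on which the fourth success occurs; negative binomial, r=4, p=0.921.
P(Y=7) = C(6,3) · p^4 · (1−p)^3
= 20 · 0.71951 · 0.00049304 = 0.007095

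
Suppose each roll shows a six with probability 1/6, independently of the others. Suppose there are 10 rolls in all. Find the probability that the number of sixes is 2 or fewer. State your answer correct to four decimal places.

X ~ Binomial(10, 0.166667); P(X ≤ 2) = Σ C(10,k) p^k (1−p)^(10−k) over k:
  k=0: C(10,0)·0.166667^0·0.833333^10 = 0.161506
  k=1: C(10,1)·0.166667^1·0.833333^9 = 0.323011
  k=2: C(10,2)·0.166667^2·0.833333^8 = 0.290710
Total = 0.775227

0.7752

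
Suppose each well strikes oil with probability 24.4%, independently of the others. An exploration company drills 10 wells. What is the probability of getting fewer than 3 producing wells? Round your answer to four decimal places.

0.5437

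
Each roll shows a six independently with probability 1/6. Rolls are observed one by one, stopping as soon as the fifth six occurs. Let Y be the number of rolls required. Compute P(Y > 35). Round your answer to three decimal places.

Needing more than 35 rolls ⇔ fewer than 5 successes in the first 35. With X ~ Binomial(35, 0.166667), P(Y > 35) = P(X ≤ 4).
  k=0: C(35,0)·0.166667^0·0.833333^35 = 0.00169
  k=1: C(35,1)·0.166667^1·0.833333^34 = 0.01185
  k=2: C(35,2)·0.166667^2·0.833333^33 = 0.04029
  k=3: C(35,3)·0.166667^3·0.833333^32 = 0.08865
  k=4: C(35,4)·0.166667^4·0.833333^31 = 0.14183
P(X ≤ 4) = 0.28432

0.284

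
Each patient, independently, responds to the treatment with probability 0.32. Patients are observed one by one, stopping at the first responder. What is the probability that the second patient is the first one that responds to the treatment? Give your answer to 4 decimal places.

Geometric (trials to first success), p = 0.32.
P(Y = 2) = (1−p)^1 · p = 0.68 · 0.32 = 0.217600

0.2176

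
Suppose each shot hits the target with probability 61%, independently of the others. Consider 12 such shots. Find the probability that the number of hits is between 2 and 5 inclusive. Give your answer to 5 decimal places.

X ~ Binomial(12, 0.61); P(2 ≤ X ≤ 5) = Σ C(12,k) p^k (1−p)^(12−k) over k:
  k=2: C(12,2)·0.61^2·0.39^10 = 0.0019992
  k=3: C(12,3)·0.61^3·0.39^9 = 0.0104230
  k=4: C(12,4)·0.61^4·0.39^8 = 0.0366810
  k=5: C(12,5)·0.61^5·0.39^7 = 0.0917966
Total = 0.1408998

0.14090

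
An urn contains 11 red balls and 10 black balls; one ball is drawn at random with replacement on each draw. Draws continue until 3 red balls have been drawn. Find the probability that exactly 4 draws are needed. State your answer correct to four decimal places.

0.2053

Y = trial on which the third success occurs; negative binomial, r=3, p=0.523810.
P(Y=4) = C(3,2) · p^3 · (1−p)^1
= 3 · 0.14372 · 0.47619 = 0.205316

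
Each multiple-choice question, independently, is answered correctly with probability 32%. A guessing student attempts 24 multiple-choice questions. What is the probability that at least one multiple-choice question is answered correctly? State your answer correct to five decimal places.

0.99990

P(at least one) = 1 − P(none) = 1 − (1 − 0.32)^24
= 1 − 0.0000955 = 0.9999045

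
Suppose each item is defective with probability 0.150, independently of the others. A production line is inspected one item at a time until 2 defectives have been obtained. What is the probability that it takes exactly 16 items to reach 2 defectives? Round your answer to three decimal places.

0.035

Y = trial on which the second success occurs; negative binomial, r=2, p=0.15.
P(Y=16) = C(15,1) · p^2 · (1−p)^14
= 15 · 0.0225 · 0.10277 = 0.03468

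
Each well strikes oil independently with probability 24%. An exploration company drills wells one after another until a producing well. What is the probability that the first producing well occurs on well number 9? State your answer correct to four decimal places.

0.0267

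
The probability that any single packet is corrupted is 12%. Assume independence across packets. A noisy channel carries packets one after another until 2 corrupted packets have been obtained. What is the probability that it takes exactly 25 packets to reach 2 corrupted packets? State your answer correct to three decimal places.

0.018

Y = trial on which the second success occurs; negative binomial, r=2, p=0.12.
P(Y=25) = C(24,1) · p^2 · (1−p)^23
= 24 · 0.0144 · 0.052857 = 0.01827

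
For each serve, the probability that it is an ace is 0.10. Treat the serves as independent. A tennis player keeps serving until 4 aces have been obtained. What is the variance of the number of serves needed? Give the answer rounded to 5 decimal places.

360.00000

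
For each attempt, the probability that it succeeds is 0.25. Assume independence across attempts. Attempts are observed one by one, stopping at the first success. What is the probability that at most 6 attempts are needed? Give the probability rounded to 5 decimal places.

0.82202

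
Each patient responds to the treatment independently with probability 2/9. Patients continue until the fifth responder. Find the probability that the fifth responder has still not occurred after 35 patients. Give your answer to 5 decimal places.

0.08492

Needing more than 35 patients ⇔ fewer than 5 successes in the first 35. With X ~ Binomial(35, 0.222222), P(Y > 35) = P(X ≤ 4).
  k=0: C(35,0)·0.222222^0·0.777778^35 = 0.0001513
  k=1: C(35,1)·0.222222^1·0.777778^34 = 0.0015134
  k=2: C(35,2)·0.222222^2·0.777778^33 = 0.0073506
  k=3: C(35,3)·0.222222^3·0.777778^32 = 0.0231020
  k=4: C(35,4)·0.222222^4·0.777778^31 = 0.0528045
P(X ≤ 4) = 0.0849218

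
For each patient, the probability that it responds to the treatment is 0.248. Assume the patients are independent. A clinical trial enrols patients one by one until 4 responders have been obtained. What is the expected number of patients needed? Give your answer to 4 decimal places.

Y = total patients until the fourth success; negative binomial with r=4, p=0.248.
E[Y] = r / p = 4 / 0.248 = 16.129032

16.1290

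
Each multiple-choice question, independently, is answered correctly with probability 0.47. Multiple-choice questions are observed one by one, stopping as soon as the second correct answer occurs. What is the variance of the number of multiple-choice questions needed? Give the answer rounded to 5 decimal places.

4.79855

Y = total multiple-choice questions until the second success; negative binomial with r=2, p=0.47.
Var(Y) = r(1−p)/p² = 2·0.53 / 0.47² = 4.7985514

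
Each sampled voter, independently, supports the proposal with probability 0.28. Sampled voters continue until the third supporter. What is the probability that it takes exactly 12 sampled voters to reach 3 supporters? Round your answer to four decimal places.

0.0628

Y = trial on which the third success occurs; negative binomial, r=3, p=0.28.
P(Y=12) = C(11,2) · p^3 · (1−p)^9
= 55 · 0.021952 · 0.051999 = 0.062781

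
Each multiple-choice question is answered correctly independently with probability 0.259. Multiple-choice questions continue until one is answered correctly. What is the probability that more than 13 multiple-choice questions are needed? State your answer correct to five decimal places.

Y = number of multiple-choice questions to the first success; geometric, p = 0.259.
P(Y > 13) = P(first 13 all fail) = (1−p)^13 = 0.0203066

0.02031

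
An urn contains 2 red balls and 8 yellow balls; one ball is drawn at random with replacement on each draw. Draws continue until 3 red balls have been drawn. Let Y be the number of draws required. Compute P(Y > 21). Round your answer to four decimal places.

0.1787

Needing more than 21 draws ⇔ fewer than 3 successes in the first 21. With X ~ Binomial(21, 0.20), P(Y > 21) = P(X ≤ 2).
  k=0: C(21,0)·0.20^0·0.80^21 = 0.009223
  k=1: C(21,1)·0.20^1·0.80^20 = 0.048423
  k=2: C(21,2)·0.20^2·0.80^19 = 0.121057
P(X ≤ 2) = 0.178703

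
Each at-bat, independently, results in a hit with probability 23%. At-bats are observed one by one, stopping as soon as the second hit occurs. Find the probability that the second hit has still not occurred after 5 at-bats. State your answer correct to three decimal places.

0.675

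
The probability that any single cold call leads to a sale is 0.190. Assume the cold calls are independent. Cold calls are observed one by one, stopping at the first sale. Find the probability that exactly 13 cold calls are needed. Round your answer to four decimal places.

0.0152

Geometric (trials to first success), p = 0.19.
P(Y = 13) = (1−p)^12 · p = 0.079766 · 0.19 = 0.015156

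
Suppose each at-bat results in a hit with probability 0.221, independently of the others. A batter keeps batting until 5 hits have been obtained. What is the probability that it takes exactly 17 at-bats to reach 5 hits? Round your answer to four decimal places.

Y = trial on which the fifth success occurs; negative binomial, r=5, p=0.221.
P(Y=17) = C(16,4) · p^5 · (1−p)^12
= 1820 · 0.00052718 · 0.04994 = 0.047916

0.0479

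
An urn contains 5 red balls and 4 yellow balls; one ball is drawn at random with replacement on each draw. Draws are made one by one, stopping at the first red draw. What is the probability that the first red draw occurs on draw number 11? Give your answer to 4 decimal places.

0.0002

Geometric (trials to first success), p = 0.555556.
P(Y = 11) = (1−p)^10 · p = 0.00030073 · 0.555556 = 0.000167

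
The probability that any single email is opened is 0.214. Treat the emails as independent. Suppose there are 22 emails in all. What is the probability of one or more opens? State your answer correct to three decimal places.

P(at least one) = 1 − P(none) = 1 − (1 − 0.214)^22
= 1 − 0.00500 = 0.99500

0.995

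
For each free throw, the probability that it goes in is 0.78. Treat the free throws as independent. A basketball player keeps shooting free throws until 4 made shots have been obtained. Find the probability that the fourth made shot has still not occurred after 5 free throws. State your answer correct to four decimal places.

0.3041

Needing more than 5 free throws ⇔ fewer than 4 successes in the first 5. With X ~ Binomial(5, 0.78), P(Y > 5) = P(X ≤ 3).
  k=0: C(5,0)·0.78^0·0.22^5 = 0.000515
  k=1: C(5,1)·0.78^1·0.22^4 = 0.009136
  k=2: C(5,2)·0.78^2·0.22^3 = 0.064782
  k=3: C(5,3)·0.78^3·0.22^2 = 0.229683
P(X ≤ 3) = 0.304117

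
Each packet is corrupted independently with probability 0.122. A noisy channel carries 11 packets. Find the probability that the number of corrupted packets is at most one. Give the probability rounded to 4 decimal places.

0.6044

X ~ Binomial(11, 0.122); P(X ≤ 1) = Σ C(11,k) p^k (1−p)^(11−k) over k:
  k=0: C(11,0)·0.122^0·0.878^11 = 0.239023
  k=1: C(11,1)·0.122^1·0.878^10 = 0.365340
Total = 0.604363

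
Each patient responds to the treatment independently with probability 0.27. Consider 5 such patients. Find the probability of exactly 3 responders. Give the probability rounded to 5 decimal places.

0.10489

X ~ Binomial(n=5, p=0.27).
P(X=3) = C(5,3) · p^3 · (1−p)^2
= 10 · 0.019683 · 0.5329 = 0.1048907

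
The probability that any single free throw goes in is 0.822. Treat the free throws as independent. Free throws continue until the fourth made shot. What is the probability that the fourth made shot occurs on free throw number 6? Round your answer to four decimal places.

0.1447

Y = trial on which the fourth success occurs; negative binomial, r=4, p=0.822.
P(Y=6) = C(5,3) · p^4 · (1−p)^2
= 10 · 0.45655 · 0.031684 = 0.144653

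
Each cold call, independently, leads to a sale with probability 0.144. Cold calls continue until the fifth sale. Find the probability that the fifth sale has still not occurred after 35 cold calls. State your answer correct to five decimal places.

Needing more than 35 cold calls ⇔ fewer than 5 successes in the first 35. With X ~ Binomial(35, 0.144), P(Y > 35) = P(X ≤ 4).
  k=0: C(35,0)·0.144^0·0.856^35 = 0.0043309
  k=1: C(35,1)·0.144^1·0.856^34 = 0.0254999
  k=2: C(35,2)·0.144^2·0.856^33 = 0.0729250
  k=3: C(35,3)·0.144^3·0.856^32 = 0.1349452
  k=4: C(35,4)·0.144^4·0.856^31 = 0.1816086
P(X ≤ 4) = 0.4193096

0.41931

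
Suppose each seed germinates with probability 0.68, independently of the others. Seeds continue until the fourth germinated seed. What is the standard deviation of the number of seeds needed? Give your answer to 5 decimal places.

1.66378

Y = total seeds until the fourth success; negative binomial with r=4, p=0.68.
SD(Y) = √[r(1−p)/p²] = √(2.7681661) = 1.6637807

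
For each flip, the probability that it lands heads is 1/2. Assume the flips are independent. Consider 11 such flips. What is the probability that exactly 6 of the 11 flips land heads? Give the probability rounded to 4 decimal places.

0.2256

X ~ Binomial(n=11, p=0.50).
P(X=6) = C(11,6) · p^6 · (1−p)^5
= 462 · 0.015625 · 0.03125 = 0.225586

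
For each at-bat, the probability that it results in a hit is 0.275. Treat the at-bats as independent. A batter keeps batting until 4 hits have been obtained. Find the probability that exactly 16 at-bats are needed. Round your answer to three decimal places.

0.055

Y = trial on which the fourth success occurs; negative binomial, r=4, p=0.275.
P(Y=16) = C(15,3) · p^4 · (1−p)^12
= 455 · 0.0057191 · 0.021089 = 0.05488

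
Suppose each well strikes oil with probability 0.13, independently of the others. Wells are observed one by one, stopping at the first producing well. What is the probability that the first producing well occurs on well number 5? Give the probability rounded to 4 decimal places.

Geometric (trials to first success), p = 0.13.
P(Y = 5) = (1−p)^4 · p = 0.5729 · 0.13 = 0.074477

0.0745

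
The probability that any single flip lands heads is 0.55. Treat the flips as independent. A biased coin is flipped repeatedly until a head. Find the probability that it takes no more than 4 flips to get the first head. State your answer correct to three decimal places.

Y = number of flips to the first success; geometric, p = 0.55.
P(Y ≤ 4) = 1 − (1−p)^4 = 1 − 0.04101 = 0.95899

0.959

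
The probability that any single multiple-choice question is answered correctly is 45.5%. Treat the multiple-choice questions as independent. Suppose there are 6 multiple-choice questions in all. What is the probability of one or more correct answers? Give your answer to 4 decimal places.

0.9738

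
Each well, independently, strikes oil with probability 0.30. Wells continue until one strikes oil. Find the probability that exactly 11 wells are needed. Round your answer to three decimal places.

0.008

Geometric (trials to first success), p = 0.30.
P(Y = 11) = (1−p)^10 · p = 0.028248 · 0.30 = 0.00847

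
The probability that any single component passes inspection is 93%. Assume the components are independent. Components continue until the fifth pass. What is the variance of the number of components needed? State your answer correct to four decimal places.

Y = total components until the fifth success; negative binomial with r=5, p=0.93.
Var(Y) = r(1−p)/p² = 5·0.07 / 0.93² = 0.404671

0.4047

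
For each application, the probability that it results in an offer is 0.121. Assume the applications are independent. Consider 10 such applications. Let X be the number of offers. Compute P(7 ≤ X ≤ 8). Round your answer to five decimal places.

X ~ Binomial(10, 0.121); P(7 ≤ X ≤ 8) = Σ C(10,k) p^k (1−p)^(10−k) over k:
  k=7: C(10,7)·0.121^7·0.879^3 = 0.0000309
  k=8: C(10,8)·0.121^8·0.879^2 = 0.0000016
Total = 0.0000325

0.00003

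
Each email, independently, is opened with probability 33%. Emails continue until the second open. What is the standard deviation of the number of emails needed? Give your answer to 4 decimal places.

3.5078

Y = total emails until the second success; negative binomial with r=2, p=0.33.
SD(Y) = √[r(1−p)/p²] = √(12.304867) = 3.507829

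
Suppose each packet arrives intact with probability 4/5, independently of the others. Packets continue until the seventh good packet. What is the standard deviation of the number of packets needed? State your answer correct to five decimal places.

Y = total packets until the seventh success; negative binomial with r=7, p=0.80.
SD(Y) = √[r(1−p)/p²] = √(2.1875000) = 1.4790199

1.47902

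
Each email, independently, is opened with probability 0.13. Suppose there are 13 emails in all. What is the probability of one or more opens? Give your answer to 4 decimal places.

P(at least one) = 1 − P(none) = 1 − (1 − 0.13)^13
= 1 − 0.163588 = 0.836412

0.8364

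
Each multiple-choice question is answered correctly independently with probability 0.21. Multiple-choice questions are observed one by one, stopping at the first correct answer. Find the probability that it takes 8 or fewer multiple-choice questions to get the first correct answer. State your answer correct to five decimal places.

0.84829

Y = number of multiple-choice questions to the first success; geometric, p = 0.21.
P(Y ≤ 8) = 1 − (1−p)^8 = 1 − 0.1517109 = 0.8482891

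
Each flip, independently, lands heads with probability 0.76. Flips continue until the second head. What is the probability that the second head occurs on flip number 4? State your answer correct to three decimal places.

Y = trial on which the second success occurs; negative binomial, r=2, p=0.76.
P(Y=4) = C(3,1) · p^2 · (1−p)^2
= 3 · 0.5776 · 0.0576 = 0.09981

0.100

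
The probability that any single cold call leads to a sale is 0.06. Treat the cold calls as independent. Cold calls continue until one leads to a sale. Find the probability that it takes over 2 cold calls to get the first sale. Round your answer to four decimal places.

0.8836

Y = number of cold calls to the first success; geometric, p = 0.06.
P(Y > 2) = P(first 2 all fail) = (1−p)^2 = 0.883600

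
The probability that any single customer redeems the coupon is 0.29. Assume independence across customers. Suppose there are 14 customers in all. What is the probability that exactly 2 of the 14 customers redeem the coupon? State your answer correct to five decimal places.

X ~ Binomial(n=14, p=0.29).
P(X=2) = C(14,2) · p^2 · (1−p)^12
= 91 · 0.0841 · 0.01641 = 0.1255849

0.12558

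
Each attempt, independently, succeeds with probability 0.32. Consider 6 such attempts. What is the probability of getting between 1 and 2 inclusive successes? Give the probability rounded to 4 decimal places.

0.6076

X ~ Binomial(6, 0.32); P(1 ≤ X ≤ 2) = Σ C(6,k) p^k (1−p)^(6−k) over k:
  k=1: C(6,1)·0.32^1·0.68^5 = 0.279155
  k=2: C(6,2)·0.32^2·0.68^4 = 0.328418
Total = 0.607573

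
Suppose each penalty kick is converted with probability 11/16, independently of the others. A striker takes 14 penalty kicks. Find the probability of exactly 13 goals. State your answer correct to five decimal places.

X ~ Binomial(n=14, p=0.6875).
P(X=13) = C(14,13) · p^13 · (1−p)^1
= 14 · 0.0076656 · 0.3125 = 0.0335369

0.03354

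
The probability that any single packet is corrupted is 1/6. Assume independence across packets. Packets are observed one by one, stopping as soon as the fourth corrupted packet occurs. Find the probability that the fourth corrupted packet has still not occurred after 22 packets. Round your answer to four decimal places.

Needing more than 22 packets ⇔ fewer than 4 successes in the first 22. With X ~ Binomial(22, 0.166667), P(Y > 22) = P(X ≤ 3).
  k=0: C(22,0)·0.166667^0·0.833333^22 = 0.018114
  k=1: C(22,1)·0.166667^1·0.833333^21 = 0.079701
  k=2: C(22,2)·0.166667^2·0.833333^20 = 0.167373
  k=3: C(22,3)·0.166667^3·0.833333^19 = 0.223164
P(X ≤ 3) = 0.488351

0.4884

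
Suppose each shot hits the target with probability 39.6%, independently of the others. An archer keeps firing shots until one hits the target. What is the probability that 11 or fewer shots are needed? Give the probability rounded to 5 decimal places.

0.99610

Y = number of shots to the first success; geometric, p = 0.396.
P(Y ≤ 11) = 1 − (1−p)^11 = 1 − 0.0039031 = 0.9960969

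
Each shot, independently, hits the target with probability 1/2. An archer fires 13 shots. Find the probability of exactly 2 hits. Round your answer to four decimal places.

0.0095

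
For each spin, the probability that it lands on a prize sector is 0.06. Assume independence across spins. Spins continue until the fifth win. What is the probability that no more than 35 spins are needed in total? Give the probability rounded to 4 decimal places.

0.0563

Finishing within 35 spins ⇔ at least 5 successes in the first 35. With X ~ Binomial(35, 0.06), P(Y ≤ 35) = 1 − P(X ≤ 4).
  k=0: C(35,0)·0.06^0·0.94^35 = 0.114677
  k=1: C(35,1)·0.06^1·0.94^34 = 0.256192
  k=2: C(35,2)·0.06^2·0.94^33 = 0.277996
  k=3: C(35,3)·0.06^3·0.94^32 = 0.195189
  k=4: C(35,4)·0.06^4·0.94^31 = 0.099671
1 − 0.943725 = 0.056275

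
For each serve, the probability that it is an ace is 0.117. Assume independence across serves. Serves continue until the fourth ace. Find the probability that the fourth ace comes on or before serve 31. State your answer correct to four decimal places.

0.4988

Finishing within 31 serves ⇔ at least 4 successes in the first 31. With X ~ Binomial(31, 0.117), P(Y ≤ 31) = 1 − P(X ≤ 3).
  k=0: C(31,0)·0.117^0·0.883^31 = 0.021124
  k=1: C(31,1)·0.117^1·0.883^30 = 0.086770
  k=2: C(31,2)·0.117^2·0.883^29 = 0.172459
  k=3: C(31,3)·0.117^3·0.883^28 = 0.220896
1 − 0.501248 = 0.498752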